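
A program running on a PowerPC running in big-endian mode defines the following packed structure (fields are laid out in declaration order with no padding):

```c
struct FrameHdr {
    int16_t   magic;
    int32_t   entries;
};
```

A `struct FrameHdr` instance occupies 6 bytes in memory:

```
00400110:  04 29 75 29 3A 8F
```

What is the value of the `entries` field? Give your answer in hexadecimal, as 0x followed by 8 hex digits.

`entries` follows `magic` (2 bytes), so it starts at byte offset 2 and occupies 4 bytes.
Bytes at offsets 2..5: 75 29 3A 8F.
In big-endian order the high byte comes first in memory.
The bytes are already most-significant first: 0x75293A8F.

0x75293A8F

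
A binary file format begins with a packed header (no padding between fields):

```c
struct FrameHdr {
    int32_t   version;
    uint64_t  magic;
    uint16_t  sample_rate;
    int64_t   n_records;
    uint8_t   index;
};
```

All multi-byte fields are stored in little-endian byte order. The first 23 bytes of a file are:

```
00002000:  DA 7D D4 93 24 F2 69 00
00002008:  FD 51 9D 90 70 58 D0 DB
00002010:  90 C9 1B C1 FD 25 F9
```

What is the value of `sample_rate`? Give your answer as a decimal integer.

22640

`sample_rate` follows `version` (4 B), `magic` (8 B), so it starts at offset 4 + 8 = 12 and occupies 2 bytes.
Bytes at offsets 12..13: 70 58.
In little-endian order the low byte comes first in memory.
Reassemble most-significant byte first: 58 70 → 0x5870.
0x5870 = 22640.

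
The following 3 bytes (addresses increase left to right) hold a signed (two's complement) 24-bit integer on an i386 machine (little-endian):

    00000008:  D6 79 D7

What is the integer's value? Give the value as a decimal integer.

-2655786

Little-endian stores the least-significant byte at the lowest address.
Reassemble most-significant byte first: D7 79 D6 → 0xD779D6.
Top bit is set, so as a signed 24-bit value this is 0xD779D6 − 2^24 = -2655786.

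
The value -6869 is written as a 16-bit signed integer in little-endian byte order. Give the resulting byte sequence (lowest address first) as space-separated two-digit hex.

2B E5

Two's complement of -6869 in 16 bits: 6869 = 0x1AD5; invert → 0xE52A; add 1 → 0xE52B.
Split into bytes (most-significant first): E5 2B.
In little-endian order the low byte comes first in memory.
So at ascending addresses the bytes are 2B E5.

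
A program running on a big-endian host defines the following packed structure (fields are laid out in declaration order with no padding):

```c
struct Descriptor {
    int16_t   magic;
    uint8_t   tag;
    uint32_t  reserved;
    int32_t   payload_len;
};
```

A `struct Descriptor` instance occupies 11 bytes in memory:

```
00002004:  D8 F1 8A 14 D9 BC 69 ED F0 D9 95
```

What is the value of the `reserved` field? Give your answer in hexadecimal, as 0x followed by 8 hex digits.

0x14D9BC69

`reserved` follows `magic` (2 B), `tag` (1 B), so it starts at offset 2 + 1 = 3 and occupies 4 bytes.
Bytes at offsets 3..6: 14 D9 BC 69.
Big-endian stores the most-significant byte at the lowest address.
The bytes are already most-significant first: 0x14D9BC69.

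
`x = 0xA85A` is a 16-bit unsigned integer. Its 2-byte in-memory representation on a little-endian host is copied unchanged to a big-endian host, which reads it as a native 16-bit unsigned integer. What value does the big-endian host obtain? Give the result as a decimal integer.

Stored little-endian, the bytes at ascending addresses are 5A A8.
Read back as big-endian, the last byte is least significant, giving 0x5AA8.
0x5AA8 = 23208.

23208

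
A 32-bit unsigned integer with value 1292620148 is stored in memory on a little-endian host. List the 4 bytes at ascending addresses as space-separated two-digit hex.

1292620148 in hexadecimal, padded to 32 bits, is 0x4D0BD174.
Split into bytes (most-significant first): 4D 0B D1 74.
Little-endian stores the least-significant byte at the lowest address.
So at ascending addresses the bytes are 74 D1 0B 4D.

74 D1 0B 4D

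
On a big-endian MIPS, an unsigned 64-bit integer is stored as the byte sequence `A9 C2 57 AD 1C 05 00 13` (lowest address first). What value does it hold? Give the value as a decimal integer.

In big-endian order the high byte comes first in memory.
The bytes are already most-significant first: 0xA9C257AD1C050013.
0xA9C257AD1C050013 = 12232435938902736915.

12232435938902736915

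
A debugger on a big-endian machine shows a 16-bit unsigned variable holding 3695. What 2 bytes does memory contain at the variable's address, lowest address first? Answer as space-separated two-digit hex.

3695 in hexadecimal, padded to 16 bits, is 0x0E6F.
Split into bytes (most-significant first): 0E 6F.
Big-endian stores the most-significant byte at the lowest address.
So the memory order matches the most-significant-first order: 0E 6F.

0E 6F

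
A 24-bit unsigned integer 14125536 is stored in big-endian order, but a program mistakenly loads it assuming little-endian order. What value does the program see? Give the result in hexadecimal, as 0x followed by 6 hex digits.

14125536 in 24-bit hexadecimal is 0xD789E0.
Stored big-endian, the bytes at ascending addresses are D7 89 E0.
Read back as little-endian, the first byte is least significant, giving 0xE089D7.

0xE089D7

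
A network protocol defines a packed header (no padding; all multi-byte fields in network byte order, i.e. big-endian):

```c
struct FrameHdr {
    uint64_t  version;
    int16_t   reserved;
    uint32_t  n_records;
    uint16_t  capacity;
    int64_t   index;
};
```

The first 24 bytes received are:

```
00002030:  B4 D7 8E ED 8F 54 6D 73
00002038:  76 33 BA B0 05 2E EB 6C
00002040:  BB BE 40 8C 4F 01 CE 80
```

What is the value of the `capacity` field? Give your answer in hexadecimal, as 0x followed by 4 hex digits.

`capacity` follows `version` (8 B), `reserved` (2 B), `n_records` (4 B), so it starts at offset 8 + 2 + 4 = 14 and occupies 2 bytes.
Bytes at offsets 14..15: EB 6C.
In big-endian order the high byte comes first in memory.
The bytes are already most-significant first: 0xEB6C.

0xEB6C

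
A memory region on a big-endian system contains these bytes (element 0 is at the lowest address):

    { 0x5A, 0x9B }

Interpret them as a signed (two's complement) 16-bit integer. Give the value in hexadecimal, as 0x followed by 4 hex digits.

0x5A9B

Big-endian stores the most-significant byte at the lowest address.
The bytes are already most-significant first: 0x5A9B.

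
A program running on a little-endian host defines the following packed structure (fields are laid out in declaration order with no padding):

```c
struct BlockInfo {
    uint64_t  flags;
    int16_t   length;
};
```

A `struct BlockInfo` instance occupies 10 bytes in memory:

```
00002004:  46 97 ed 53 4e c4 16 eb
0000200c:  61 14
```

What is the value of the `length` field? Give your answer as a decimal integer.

`length` follows `flags` (8 bytes), so it starts at byte offset 8 and occupies 2 bytes.
Bytes at offsets 8..9: 61 14.
In little-endian order the low byte comes first in memory.
Reassemble most-significant byte first: 14 61 → 0x1461.
0x1461 = 5217.

5217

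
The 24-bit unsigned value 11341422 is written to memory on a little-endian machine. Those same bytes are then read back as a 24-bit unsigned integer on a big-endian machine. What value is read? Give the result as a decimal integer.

11341422 in 24-bit hexadecimal is 0xAD0E6E.
Stored little-endian, the bytes at ascending addresses are 6E 0E AD.
Read back as big-endian, the last byte is least significant, giving 0x6E0EAD.
0x6E0EAD = 7212717.

7212717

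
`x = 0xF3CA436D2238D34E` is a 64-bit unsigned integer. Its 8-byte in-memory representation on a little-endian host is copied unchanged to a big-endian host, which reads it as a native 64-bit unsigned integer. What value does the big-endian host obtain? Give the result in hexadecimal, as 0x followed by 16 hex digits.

Stored little-endian, the bytes at ascending addresses are 4E D3 38 22 6D 43 CA F3.
Read back as big-endian, the last byte is least significant, giving 0x4ED338226D43CAF3.

0x4ED338226D43CAF3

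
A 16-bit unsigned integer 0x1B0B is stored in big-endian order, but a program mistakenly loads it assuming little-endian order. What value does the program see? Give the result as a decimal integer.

2843

Stored big-endian, the bytes at ascending addresses are 1B 0B.
Read back as little-endian, the first byte is least significant, giving 0x0B1B.
0x0B1B = 2843.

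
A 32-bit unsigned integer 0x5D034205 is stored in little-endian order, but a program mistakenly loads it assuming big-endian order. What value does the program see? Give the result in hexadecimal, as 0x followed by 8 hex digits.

Stored little-endian, the bytes at ascending addresses are 05 42 03 5D.
Read back as big-endian, the last byte is least significant, giving 0x0542035D.

0x0542035D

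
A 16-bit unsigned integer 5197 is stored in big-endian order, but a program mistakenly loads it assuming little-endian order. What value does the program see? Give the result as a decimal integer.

5197 in 16-bit hexadecimal is 0x144D.
Stored big-endian, the bytes at ascending addresses are 14 4D.
Read back as little-endian, the first byte is least significant, giving 0x4D14.
0x4D14 = 19732.

19732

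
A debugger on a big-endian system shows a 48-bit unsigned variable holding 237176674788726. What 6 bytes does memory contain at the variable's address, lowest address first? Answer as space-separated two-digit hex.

237176674788726 in hexadecimal, padded to 48 bits, is 0xD7B5FF732576.
Split into bytes (most-significant first): D7 B5 FF 73 25 76.
Big-endian: lowest address holds the most-significant byte.
So the memory order matches the most-significant-first order: D7 B5 FF 73 25 76.

D7 B5 FF 73 25 76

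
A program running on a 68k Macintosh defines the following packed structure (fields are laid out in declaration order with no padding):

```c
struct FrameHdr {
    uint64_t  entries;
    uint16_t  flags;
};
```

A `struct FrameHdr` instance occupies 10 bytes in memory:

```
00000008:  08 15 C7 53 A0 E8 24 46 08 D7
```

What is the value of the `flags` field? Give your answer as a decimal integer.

2263

`flags` follows `entries` (8 bytes), so it starts at byte offset 8 and occupies 2 bytes.
Bytes at offsets 8..9: 08 D7.
Big-endian stores the most-significant byte at the lowest address.
The bytes are already most-significant first: 0x08D7.
0x08D7 = 2263.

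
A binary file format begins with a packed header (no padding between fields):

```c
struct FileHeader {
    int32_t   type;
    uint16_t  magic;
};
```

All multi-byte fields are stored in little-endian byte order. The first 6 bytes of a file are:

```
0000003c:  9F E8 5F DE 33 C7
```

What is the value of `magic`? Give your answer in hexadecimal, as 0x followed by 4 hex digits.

0xC733

`magic` follows `type` (4 bytes), so it starts at byte offset 4 and occupies 2 bytes.
Bytes at offsets 4..5: 33 C7.
Little-endian stores the least-significant byte at the lowest address.
Reassemble most-significant byte first: C7 33 → 0xC733.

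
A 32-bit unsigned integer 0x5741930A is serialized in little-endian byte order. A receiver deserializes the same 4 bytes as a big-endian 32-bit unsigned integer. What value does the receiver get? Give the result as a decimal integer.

177422679

Stored little-endian, the bytes at ascending addresses are 0A 93 41 57.
Read back as big-endian, the last byte is least significant, giving 0x0A934157.
0x0A934157 = 177422679.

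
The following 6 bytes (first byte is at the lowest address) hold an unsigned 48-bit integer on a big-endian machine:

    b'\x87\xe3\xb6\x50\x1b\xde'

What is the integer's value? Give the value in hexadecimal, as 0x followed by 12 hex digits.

Big-endian: lowest address holds the most-significant byte.
The bytes are already most-significant first: 0x87E3B6501BDE.

0x87E3B6501BDE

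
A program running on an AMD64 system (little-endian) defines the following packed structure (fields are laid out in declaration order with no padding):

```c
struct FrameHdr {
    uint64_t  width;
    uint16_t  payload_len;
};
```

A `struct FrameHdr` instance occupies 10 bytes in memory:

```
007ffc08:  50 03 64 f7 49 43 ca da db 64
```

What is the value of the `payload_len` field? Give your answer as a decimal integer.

25819

`payload_len` follows `width` (8 bytes), so it starts at byte offset 8 and occupies 2 bytes.
Bytes at offsets 8..9: DB 64.
Little-endian stores the least-significant byte at the lowest address.
Reassemble most-significant byte first: 64 DB → 0x64DB.
0x64DB = 25819.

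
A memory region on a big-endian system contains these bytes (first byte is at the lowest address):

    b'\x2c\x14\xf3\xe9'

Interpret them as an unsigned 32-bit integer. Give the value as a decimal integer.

739570665

Big-endian: lowest address holds the most-significant byte.
The bytes are already most-significant first: 0x2C14F3E9.
0x2C14F3E9 = 739570665.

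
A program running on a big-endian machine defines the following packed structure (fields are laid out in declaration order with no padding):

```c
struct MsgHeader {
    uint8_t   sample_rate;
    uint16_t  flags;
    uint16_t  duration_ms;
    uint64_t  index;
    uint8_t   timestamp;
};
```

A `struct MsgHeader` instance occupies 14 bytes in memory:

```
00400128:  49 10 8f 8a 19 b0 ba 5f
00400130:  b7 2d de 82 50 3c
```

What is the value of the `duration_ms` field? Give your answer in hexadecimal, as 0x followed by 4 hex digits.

0x8A19

`duration_ms` follows `sample_rate` (1 B), `flags` (2 B), so it starts at offset 1 + 2 = 3 and occupies 2 bytes.
Bytes at offsets 3..4: 8A 19.
In big-endian order the high byte comes first in memory.
The bytes are already most-significant first: 0x8A19.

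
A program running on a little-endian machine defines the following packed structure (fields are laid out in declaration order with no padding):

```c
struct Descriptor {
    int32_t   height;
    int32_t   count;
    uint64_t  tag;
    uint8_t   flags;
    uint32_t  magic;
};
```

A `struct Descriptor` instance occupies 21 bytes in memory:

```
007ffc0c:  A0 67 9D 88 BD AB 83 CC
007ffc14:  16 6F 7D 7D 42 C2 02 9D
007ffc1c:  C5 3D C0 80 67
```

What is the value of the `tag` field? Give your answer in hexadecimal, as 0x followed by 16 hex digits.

0x9D02C2427D7D6F16

`tag` follows `height` (4 B), `count` (4 B), so it starts at offset 4 + 4 = 8 and occupies 8 bytes.
Bytes at offsets 8..15: 16 6F 7D 7D 42 C2 02 9D.
Little-endian: lowest address holds the least-significant byte.
Reassemble most-significant byte first: 9D 02 C2 42 7D 7D 6F 16 → 0x9D02C2427D7D6F16.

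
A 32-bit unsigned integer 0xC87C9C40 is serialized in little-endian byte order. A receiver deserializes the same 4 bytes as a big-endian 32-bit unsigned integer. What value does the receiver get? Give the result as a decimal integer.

Stored little-endian, the bytes at ascending addresses are 40 9C 7C C8.
Read back as big-endian, the last byte is least significant, giving 0x409C7CC8.
0x409C7CC8 = 1083997384.

1083997384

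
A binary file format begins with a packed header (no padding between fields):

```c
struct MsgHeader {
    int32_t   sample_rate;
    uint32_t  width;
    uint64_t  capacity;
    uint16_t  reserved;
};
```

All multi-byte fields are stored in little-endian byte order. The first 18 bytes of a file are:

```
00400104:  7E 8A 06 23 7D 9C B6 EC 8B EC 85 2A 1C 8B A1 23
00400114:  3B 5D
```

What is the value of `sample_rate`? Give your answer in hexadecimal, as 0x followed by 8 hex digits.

0x23068A7E

`sample_rate` is the first field, at byte offset 0, occupying 4 bytes.
Bytes at offsets 0..3: 7E 8A 06 23.
Little-endian: lowest address holds the least-significant byte.
Reassemble most-significant byte first: 23 06 8A 7E → 0x23068A7E.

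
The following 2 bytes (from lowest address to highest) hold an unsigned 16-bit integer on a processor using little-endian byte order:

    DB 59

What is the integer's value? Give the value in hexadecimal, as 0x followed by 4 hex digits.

0x59DB

Little-endian: lowest address holds the least-significant byte.
Reassemble most-significant byte first: 59 DB → 0x59DB.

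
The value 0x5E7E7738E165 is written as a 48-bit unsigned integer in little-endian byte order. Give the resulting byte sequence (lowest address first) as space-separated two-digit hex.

65 E1 38 77 7E 5E

Split into bytes (most-significant first): 5E 7E 77 38 E1 65.
Little-endian: lowest address holds the least-significant byte.
So at ascending addresses the bytes are 65 E1 38 77 7E 5E.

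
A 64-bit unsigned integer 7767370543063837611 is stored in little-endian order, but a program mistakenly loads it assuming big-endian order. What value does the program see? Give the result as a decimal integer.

12333994929918233451

7767370543063837611 in 64-bit hexadecimal is 0x6BCB3E5B0A272BAB.
Stored little-endian, the bytes at ascending addresses are AB 2B 27 0A 5B 3E CB 6B.
Read back as big-endian, the last byte is least significant, giving 0xAB2B270A5B3ECB6B.
0xAB2B270A5B3ECB6B = 12333994929918233451.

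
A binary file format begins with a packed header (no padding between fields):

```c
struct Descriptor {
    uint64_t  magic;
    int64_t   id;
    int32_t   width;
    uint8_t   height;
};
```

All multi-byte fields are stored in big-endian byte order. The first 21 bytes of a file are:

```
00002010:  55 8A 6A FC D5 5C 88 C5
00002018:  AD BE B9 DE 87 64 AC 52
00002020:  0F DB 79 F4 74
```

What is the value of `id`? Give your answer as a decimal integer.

`id` follows `magic` (8 bytes), so it starts at byte offset 8 and occupies 8 bytes.
Bytes at offsets 8..15: AD BE B9 DE 87 64 AC 52.
Big-endian: lowest address holds the most-significant byte.
The bytes are already most-significant first: 0xADBEB9DE8764AC52.
Top bit is set, so as a signed 64-bit value this is 0xADBEB9DE8764AC52 − 2^64 = -5927095694167593902.

-5927095694167593902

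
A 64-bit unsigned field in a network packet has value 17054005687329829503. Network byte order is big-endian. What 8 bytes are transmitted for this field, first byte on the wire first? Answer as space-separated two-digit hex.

17054005687329829503 in hexadecimal, padded to 64 bits, is 0xECABFFD10EC9327F.
Split into bytes (most-significant first): EC AB FF D1 0E C9 32 7F.
Big-endian stores the most-significant byte at the lowest address.
So the memory order matches the most-significant-first order: EC AB FF D1 0E C9 32 7F.

EC AB FF D1 0E C9 32 7F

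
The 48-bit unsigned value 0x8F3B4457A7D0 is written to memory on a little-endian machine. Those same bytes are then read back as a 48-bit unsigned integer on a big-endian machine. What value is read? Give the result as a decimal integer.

229417142205327

Stored little-endian, the bytes at ascending addresses are D0 A7 57 44 3B 8F.
Read back as big-endian, the last byte is least significant, giving 0xD0A757443B8F.
0xD0A757443B8F = 229417142205327.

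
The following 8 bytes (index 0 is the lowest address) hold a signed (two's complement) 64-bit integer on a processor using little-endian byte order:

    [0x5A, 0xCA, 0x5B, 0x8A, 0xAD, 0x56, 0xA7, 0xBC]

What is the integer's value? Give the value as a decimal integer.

In little-endian order the low byte comes first in memory.
Reassemble most-significant byte first: BC A7 56 AD 8A 5B CA 5A → 0xBCA756AD8A5BCA5A.
Top bit is set, so as a signed 64-bit value this is 0xBCA756AD8A5BCA5A − 2^64 = -4852814770117817766.

-4852814770117817766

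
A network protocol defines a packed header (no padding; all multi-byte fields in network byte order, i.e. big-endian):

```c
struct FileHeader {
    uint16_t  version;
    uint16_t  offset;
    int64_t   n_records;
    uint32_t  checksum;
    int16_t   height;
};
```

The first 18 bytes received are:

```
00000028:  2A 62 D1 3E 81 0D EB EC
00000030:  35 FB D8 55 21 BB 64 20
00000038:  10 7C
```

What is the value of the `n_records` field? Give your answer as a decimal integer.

`n_records` follows `version` (2 B), `offset` (2 B), so it starts at offset 2 + 2 = 4 and occupies 8 bytes.
Bytes at offsets 4..11: 81 0D EB EC 35 FB D8 55.
In big-endian order the high byte comes first in memory.
The bytes are already most-significant first: 0x810DEBEC35FBD855.
Top bit is set, so as a signed 64-bit value this is 0x810DEBEC35FBD855 − 2^64 = -9147395868369102763.

-9147395868369102763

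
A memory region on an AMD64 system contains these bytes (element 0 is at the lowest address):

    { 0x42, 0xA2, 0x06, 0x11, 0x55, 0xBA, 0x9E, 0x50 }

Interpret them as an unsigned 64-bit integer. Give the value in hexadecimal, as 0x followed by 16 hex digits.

0x509EBA551106A242

Little-endian stores the least-significant byte at the lowest address.
Reassemble most-significant byte first: 50 9E BA 55 11 06 A2 42 → 0x509EBA551106A242.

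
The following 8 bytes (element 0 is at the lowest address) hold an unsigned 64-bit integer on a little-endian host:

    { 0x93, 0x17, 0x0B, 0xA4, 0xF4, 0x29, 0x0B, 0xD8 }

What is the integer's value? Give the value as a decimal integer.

In little-endian order the low byte comes first in memory.
Reassemble most-significant byte first: D8 0B 29 F4 A4 0B 17 93 → 0xD80B29F4A40B1793.
0xD80B29F4A40B1793 = 15567582667637200787.

15567582667637200787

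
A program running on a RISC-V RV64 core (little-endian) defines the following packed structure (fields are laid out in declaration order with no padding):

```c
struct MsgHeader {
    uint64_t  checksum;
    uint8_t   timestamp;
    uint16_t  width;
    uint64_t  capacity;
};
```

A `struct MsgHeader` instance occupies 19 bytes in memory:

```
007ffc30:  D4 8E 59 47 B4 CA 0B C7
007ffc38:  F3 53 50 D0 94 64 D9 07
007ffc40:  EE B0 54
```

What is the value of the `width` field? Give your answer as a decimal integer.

20563

`width` follows `checksum` (8 B), `timestamp` (1 B), so it starts at offset 8 + 1 = 9 and occupies 2 bytes.
Bytes at offsets 9..10: 53 50.
In little-endian order the low byte comes first in memory.
Reassemble most-significant byte first: 50 53 → 0x5053.
0x5053 = 20563.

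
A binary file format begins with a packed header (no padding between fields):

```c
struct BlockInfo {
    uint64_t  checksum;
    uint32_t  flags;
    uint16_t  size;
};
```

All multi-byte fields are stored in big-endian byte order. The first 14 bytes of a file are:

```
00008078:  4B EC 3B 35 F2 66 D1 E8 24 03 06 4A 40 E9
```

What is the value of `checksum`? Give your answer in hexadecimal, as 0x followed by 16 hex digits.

`checksum` is the first field, at byte offset 0, occupying 8 bytes.
Bytes at offsets 0..7: 4B EC 3B 35 F2 66 D1 E8.
Big-endian stores the most-significant byte at the lowest address.
The bytes are already most-significant first: 0x4BEC3B35F266D1E8.

0x4BEC3B35F266D1E8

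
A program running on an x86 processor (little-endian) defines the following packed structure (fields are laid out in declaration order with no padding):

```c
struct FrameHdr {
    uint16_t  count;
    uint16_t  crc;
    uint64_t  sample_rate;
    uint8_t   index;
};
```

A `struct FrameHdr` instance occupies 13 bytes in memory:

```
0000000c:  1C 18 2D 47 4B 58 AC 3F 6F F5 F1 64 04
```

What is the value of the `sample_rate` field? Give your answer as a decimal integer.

`sample_rate` follows `count` (2 B), `crc` (2 B), so it starts at offset 2 + 2 = 4 and occupies 8 bytes.
Bytes at offsets 4..11: 4B 58 AC 3F 6F F5 F1 64.
In little-endian order the low byte comes first in memory.
Reassemble most-significant byte first: 64 F1 F5 6F 3F AC 58 4B → 0x64F1F56F3FAC584B.
0x64F1F56F3FAC584B = 7273864731338496075.

7273864731338496075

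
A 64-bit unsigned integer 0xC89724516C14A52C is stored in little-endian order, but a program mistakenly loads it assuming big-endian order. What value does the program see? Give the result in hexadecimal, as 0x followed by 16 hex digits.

Stored little-endian, the bytes at ascending addresses are 2C A5 14 6C 51 24 97 C8.
Read back as big-endian, the last byte is least significant, giving 0x2CA5146C512497C8.

0x2CA5146C512497C8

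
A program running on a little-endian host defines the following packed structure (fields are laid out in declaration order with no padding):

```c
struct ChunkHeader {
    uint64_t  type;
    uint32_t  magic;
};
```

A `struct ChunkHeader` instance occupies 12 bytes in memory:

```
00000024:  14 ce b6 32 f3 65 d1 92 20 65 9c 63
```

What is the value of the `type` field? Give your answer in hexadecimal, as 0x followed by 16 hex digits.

0x92D165F332B6CE14

`type` is the first field, at byte offset 0, occupying 8 bytes.
Bytes at offsets 0..7: 14 CE B6 32 F3 65 D1 92.
Little-endian stores the least-significant byte at the lowest address.
Reassemble most-significant byte first: 92 D1 65 F3 32 B6 CE 14 → 0x92D165F332B6CE14.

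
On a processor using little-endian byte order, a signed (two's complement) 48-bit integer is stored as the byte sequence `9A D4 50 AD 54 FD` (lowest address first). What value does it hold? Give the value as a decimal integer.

-2934849874790

In little-endian order the low byte comes first in memory.
Reassemble most-significant byte first: FD 54 AD 50 D4 9A → 0xFD54AD50D49A.
Top bit is set, so as a signed 48-bit value this is 0xFD54AD50D49A − 2^48 = -2934849874790.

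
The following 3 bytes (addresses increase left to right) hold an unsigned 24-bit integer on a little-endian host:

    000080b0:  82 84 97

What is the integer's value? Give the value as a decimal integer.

9929858

Little-endian stores the least-significant byte at the lowest address.
Reassemble most-significant byte first: 97 84 82 → 0x978482.
0x978482 = 9929858.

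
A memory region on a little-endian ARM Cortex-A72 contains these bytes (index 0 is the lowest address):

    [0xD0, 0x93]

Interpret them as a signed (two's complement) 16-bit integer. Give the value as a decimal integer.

Little-endian: lowest address holds the least-significant byte.
Reassemble most-significant byte first: 93 D0 → 0x93D0.
Top bit is set, so as a signed 16-bit value this is 0x93D0 − 2^16 = -27696.

-27696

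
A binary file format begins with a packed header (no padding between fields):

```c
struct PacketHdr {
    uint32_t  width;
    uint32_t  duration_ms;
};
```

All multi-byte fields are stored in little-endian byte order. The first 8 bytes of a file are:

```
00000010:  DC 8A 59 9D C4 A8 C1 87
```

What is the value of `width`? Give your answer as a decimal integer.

2639891164

`width` is the first field, at byte offset 0, occupying 4 bytes.
Bytes at offsets 0..3: DC 8A 59 9D.
Little-endian: lowest address holds the least-significant byte.
Reassemble most-significant byte first: 9D 59 8A DC → 0x9D598ADC.
0x9D598ADC = 2639891164.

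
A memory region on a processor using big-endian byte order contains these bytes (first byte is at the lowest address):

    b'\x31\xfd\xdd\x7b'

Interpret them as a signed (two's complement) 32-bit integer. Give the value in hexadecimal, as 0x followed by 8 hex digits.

0x31FDDD7B

In big-endian order the high byte comes first in memory.
The bytes are already most-significant first: 0x31FDDD7B.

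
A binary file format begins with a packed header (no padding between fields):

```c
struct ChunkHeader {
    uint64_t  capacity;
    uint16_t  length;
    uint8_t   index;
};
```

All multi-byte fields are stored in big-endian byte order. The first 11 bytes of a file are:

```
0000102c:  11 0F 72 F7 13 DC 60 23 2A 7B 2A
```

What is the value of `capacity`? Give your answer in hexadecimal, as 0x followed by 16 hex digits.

0x110F72F713DC6023

`capacity` is the first field, at byte offset 0, occupying 8 bytes.
Bytes at offsets 0..7: 11 0F 72 F7 13 DC 60 23.
Big-endian stores the most-significant byte at the lowest address.
The bytes are already most-significant first: 0x110F72F713DC6023.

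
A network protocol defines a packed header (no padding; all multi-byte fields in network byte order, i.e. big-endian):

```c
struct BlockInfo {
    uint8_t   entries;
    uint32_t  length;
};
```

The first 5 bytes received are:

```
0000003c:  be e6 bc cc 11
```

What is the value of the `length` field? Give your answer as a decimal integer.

`length` follows `entries` (1 byte), so it starts at byte offset 1 and occupies 4 bytes.
Bytes at offsets 1..4: E6 BC CC 11.
Big-endian: lowest address holds the most-significant byte.
The bytes are already most-significant first: 0xE6BCCC11.
0xE6BCCC11 = 3871132689.

3871132689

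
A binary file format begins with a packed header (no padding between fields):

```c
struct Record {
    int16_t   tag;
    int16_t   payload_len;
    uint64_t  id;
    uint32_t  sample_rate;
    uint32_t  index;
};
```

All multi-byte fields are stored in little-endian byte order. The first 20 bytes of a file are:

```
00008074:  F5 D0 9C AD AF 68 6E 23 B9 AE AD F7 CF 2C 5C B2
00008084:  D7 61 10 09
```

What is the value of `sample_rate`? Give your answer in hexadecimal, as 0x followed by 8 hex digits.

0xB25C2CCF

`sample_rate` follows `tag` (2 B), `payload_len` (2 B), `id` (8 B), so it starts at offset 2 + 2 + 8 = 12 and occupies 4 bytes.
Bytes at offsets 12..15: CF 2C 5C B2.
In little-endian order the low byte comes first in memory.
Reassemble most-significant byte first: B2 5C 2C CF → 0xB25C2CCF.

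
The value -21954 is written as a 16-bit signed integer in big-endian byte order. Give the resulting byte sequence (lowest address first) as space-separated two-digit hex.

AA 3E

Two's complement of -21954 in 16 bits: 21954 = 0x55C2; invert → 0xAA3D; add 1 → 0xAA3E.
Split into bytes (most-significant first): AA 3E.
Big-endian stores the most-significant byte at the lowest address.
So the memory order matches the most-significant-first order: AA 3E.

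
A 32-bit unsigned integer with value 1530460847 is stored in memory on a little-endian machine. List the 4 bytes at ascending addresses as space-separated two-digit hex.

1530460847 in hexadecimal, padded to 32 bits, is 0x5B38FAAF.
Split into bytes (most-significant first): 5B 38 FA AF.
In little-endian order the low byte comes first in memory.
So at ascending addresses the bytes are AF FA 38 5B.

AF FA 38 5B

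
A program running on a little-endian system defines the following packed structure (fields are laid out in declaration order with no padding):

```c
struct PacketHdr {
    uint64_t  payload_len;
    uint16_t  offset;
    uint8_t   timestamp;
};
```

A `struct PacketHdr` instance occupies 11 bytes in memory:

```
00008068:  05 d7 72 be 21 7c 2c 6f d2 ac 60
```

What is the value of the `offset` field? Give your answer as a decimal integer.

`offset` follows `payload_len` (8 bytes), so it starts at byte offset 8 and occupies 2 bytes.
Bytes at offsets 8..9: D2 AC.
Little-endian stores the least-significant byte at the lowest address.
Reassemble most-significant byte first: AC D2 → 0xACD2.
0xACD2 = 44242.

44242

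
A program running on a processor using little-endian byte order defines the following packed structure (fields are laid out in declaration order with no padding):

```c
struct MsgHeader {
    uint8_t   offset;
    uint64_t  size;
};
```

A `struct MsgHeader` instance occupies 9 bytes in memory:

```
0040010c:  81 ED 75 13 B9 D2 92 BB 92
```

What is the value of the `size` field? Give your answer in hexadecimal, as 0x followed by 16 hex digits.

`size` follows `offset` (1 byte), so it starts at byte offset 1 and occupies 8 bytes.
Bytes at offsets 1..8: ED 75 13 B9 D2 92 BB 92.
In little-endian order the low byte comes first in memory.
Reassemble most-significant byte first: 92 BB 92 D2 B9 13 75 ED → 0x92BB92D2B91375ED.

0x92BB92D2B91375ED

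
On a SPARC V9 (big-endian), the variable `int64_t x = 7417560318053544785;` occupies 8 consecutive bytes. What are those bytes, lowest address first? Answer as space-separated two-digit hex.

66 F0 77 CF 31 9D 73 51

7417560318053544785 in hexadecimal, padded to 64 bits, is 0x66F077CF319D7351.
Split into bytes (most-significant first): 66 F0 77 CF 31 9D 73 51.
Big-endian stores the most-significant byte at the lowest address.
So the memory order matches the most-significant-first order: 66 F0 77 CF 31 9D 73 51.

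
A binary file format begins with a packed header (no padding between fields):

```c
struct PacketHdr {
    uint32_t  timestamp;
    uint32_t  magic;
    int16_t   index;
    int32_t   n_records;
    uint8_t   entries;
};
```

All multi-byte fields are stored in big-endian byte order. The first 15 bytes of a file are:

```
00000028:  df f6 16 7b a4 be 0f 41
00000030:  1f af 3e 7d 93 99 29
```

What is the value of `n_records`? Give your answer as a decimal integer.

`n_records` follows `timestamp` (4 B), `magic` (4 B), `index` (2 B), so it starts at offset 4 + 4 + 2 = 10 and occupies 4 bytes.
Bytes at offsets 10..13: 3E 7D 93 99.
Big-endian stores the most-significant byte at the lowest address.
The bytes are already most-significant first: 0x3E7D9399.
0x3E7D9399 = 1048417177.

1048417177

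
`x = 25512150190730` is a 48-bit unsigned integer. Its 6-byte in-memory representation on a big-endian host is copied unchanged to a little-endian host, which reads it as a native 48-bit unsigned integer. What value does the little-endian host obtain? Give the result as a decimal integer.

152053217375255

25512150190730 in 48-bit hexadecimal is 0x173402A64A8A.
Stored big-endian, the bytes at ascending addresses are 17 34 02 A6 4A 8A.
Read back as little-endian, the first byte is least significant, giving 0x8A4AA6023417.
0x8A4AA6023417 = 152053217375255.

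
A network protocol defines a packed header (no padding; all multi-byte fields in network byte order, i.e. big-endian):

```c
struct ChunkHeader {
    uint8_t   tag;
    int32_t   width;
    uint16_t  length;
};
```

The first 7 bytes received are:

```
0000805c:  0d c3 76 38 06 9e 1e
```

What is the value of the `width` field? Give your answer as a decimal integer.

`width` follows `tag` (1 byte), so it starts at byte offset 1 and occupies 4 bytes.
Bytes at offsets 1..4: C3 76 38 06.
In big-endian order the high byte comes first in memory.
The bytes are already most-significant first: 0xC3763806.
Top bit is set, so as a signed 32-bit value this is 0xC3763806 − 2^32 = -1015662586.

-1015662586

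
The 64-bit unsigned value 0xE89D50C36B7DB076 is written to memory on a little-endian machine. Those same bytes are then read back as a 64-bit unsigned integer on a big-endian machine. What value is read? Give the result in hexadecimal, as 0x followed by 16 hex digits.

0x76B07D6BC3509DE8

Stored little-endian, the bytes at ascending addresses are 76 B0 7D 6B C3 50 9D E8.
Read back as big-endian, the last byte is least significant, giving 0x76B07D6BC3509DE8.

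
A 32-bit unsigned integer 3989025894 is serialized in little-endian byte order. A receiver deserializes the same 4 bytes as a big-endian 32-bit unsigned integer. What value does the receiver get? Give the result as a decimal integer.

3989025894 in 32-bit hexadecimal is 0xEDC3B466.
Stored little-endian, the bytes at ascending addresses are 66 B4 C3 ED.
Read back as big-endian, the last byte is least significant, giving 0x66B4C3ED.
0x66B4C3ED = 1723122669.

1723122669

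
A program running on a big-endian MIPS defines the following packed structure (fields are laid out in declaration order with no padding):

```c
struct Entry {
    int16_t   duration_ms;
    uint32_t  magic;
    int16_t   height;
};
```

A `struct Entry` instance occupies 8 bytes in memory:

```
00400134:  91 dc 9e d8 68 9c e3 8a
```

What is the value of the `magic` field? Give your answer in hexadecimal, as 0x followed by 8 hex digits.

`magic` follows `duration_ms` (2 bytes), so it starts at byte offset 2 and occupies 4 bytes.
Bytes at offsets 2..5: 9E D8 68 9C.
Big-endian stores the most-significant byte at the lowest address.
The bytes are already most-significant first: 0x9ED8689C.

0x9ED8689C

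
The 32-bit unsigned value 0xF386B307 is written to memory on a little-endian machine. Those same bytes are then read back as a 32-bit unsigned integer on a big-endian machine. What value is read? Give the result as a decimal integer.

129206003

Stored little-endian, the bytes at ascending addresses are 07 B3 86 F3.
Read back as big-endian, the last byte is least significant, giving 0x07B386F3.
0x07B386F3 = 129206003.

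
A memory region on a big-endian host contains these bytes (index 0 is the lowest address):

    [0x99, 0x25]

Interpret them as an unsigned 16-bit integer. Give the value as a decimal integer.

39205

Big-endian stores the most-significant byte at the lowest address.
The bytes are already most-significant first: 0x9925.
0x9925 = 39205.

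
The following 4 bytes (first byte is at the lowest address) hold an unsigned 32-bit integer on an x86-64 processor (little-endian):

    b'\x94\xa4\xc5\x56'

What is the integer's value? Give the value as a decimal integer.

Little-endian: lowest address holds the least-significant byte.
Reassemble most-significant byte first: 56 C5 A4 94 → 0x56C5A494.
0x56C5A494 = 1455793300.

1455793300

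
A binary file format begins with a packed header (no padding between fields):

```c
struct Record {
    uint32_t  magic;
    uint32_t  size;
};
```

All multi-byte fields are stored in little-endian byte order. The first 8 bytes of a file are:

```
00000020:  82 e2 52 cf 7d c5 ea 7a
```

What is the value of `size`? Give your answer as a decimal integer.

`size` follows `magic` (4 bytes), so it starts at byte offset 4 and occupies 4 bytes.
Bytes at offsets 4..7: 7D C5 EA 7A.
Little-endian stores the least-significant byte at the lowest address.
Reassemble most-significant byte first: 7A EA C5 7D → 0x7AEAC57D.
0x7AEAC57D = 2062206333.

2062206333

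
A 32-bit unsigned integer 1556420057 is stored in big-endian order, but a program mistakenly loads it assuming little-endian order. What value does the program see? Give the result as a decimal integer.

3642082652

1556420057 in 32-bit hexadecimal is 0x5CC515D9.
Stored big-endian, the bytes at ascending addresses are 5C C5 15 D9.
Read back as little-endian, the first byte is least significant, giving 0xD915C55C.
0xD915C55C = 3642082652.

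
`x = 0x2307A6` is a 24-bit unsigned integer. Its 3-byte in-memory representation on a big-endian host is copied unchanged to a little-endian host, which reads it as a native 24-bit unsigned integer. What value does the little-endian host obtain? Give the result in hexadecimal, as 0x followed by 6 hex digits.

Stored big-endian, the bytes at ascending addresses are 23 07 A6.
Read back as little-endian, the first byte is least significant, giving 0xA60723.

0xA60723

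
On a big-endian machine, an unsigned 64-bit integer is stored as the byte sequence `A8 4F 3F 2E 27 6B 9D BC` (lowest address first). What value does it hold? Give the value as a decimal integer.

Big-endian stores the most-significant byte at the lowest address.
The bytes are already most-significant first: 0xA84F3F2E276B9DBC.
0xA84F3F2E276B9DBC = 12127981788994444732.

12127981788994444732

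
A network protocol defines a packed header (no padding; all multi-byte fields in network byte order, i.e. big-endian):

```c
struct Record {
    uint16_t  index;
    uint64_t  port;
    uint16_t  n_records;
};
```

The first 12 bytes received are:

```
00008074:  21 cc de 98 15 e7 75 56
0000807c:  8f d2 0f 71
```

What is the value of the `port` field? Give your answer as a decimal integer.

16039594156730257362

`port` follows `index` (2 bytes), so it starts at byte offset 2 and occupies 8 bytes.
Bytes at offsets 2..9: DE 98 15 E7 75 56 8F D2.
In big-endian order the high byte comes first in memory.
The bytes are already most-significant first: 0xDE9815E775568FD2.
0xDE9815E775568FD2 = 16039594156730257362.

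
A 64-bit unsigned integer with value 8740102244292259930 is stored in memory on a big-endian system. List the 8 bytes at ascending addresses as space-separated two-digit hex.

8740102244292259930 in hexadecimal, padded to 64 bits, is 0x794B14AF23A2705A.
Split into bytes (most-significant first): 79 4B 14 AF 23 A2 70 5A.
Big-endian stores the most-significant byte at the lowest address.
So the memory order matches the most-significant-first order: 79 4B 14 AF 23 A2 70 5A.

79 4B 14 AF 23 A2 70 5A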